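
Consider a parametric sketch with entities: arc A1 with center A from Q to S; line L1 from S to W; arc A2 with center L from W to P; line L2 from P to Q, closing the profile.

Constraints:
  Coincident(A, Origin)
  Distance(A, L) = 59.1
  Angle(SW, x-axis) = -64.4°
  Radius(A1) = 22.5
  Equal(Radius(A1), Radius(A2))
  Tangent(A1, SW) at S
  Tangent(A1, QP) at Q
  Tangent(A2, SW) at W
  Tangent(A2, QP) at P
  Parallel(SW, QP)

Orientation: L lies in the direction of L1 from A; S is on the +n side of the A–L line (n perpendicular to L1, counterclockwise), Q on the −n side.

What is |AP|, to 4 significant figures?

63.24

Tangency of A1 to both parallel lines with radius 22.5 puts S and Q at A ± 22.5·n: S = (20.29, 9.722), Q = (-20.29, -9.722). Equal radii place W and P the same way about L: W = L + 22.5·n = (45.83, -43.58), P = L − 22.5·n = (5.245, -63.02). Then |AP| = |P − A| = 63.24.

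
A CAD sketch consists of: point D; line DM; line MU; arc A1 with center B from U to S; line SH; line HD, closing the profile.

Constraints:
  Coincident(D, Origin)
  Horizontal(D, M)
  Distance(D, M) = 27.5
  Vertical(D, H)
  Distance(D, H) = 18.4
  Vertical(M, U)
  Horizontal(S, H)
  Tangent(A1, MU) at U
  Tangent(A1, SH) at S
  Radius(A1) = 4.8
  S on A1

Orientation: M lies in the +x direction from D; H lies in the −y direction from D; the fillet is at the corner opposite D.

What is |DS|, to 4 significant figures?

29.22

D is at the origin; D and M share the same y with |DM| = 27.5 and M on the +x side, so M = (27.50, 0.000). D and H share the same x with |DH| = 18.4 and H on the −y side, so H = (0.000, -18.40). The virtual corner opposite D is at (27.50, -18.40). A1 meets MU tangentially, so BU is at right angles to MU and the tangent condition forces BS to be normal to SH, with radius 4.8, so the center B sits 4.8 in from both sides at B = (22.70, -13.60). That places the tangent points at U = (27.50, -13.60) on MU and S = (22.70, -18.40) on SH. Then |DS| = |S − D| = 29.22.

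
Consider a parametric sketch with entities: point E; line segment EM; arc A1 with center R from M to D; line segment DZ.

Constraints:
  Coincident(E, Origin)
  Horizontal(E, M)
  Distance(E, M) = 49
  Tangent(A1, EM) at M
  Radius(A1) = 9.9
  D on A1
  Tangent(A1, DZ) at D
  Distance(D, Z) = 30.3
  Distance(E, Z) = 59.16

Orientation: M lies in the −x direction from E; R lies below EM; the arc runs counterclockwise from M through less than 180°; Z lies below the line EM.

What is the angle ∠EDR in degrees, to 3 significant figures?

15.4°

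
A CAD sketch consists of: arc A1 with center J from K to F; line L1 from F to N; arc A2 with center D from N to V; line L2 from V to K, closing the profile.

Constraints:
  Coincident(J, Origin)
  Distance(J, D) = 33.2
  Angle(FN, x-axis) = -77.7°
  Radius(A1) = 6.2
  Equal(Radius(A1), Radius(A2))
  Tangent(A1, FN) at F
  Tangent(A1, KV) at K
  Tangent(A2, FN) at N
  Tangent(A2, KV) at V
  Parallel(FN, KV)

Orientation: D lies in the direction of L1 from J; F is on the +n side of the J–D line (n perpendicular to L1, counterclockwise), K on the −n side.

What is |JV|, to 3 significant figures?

33.8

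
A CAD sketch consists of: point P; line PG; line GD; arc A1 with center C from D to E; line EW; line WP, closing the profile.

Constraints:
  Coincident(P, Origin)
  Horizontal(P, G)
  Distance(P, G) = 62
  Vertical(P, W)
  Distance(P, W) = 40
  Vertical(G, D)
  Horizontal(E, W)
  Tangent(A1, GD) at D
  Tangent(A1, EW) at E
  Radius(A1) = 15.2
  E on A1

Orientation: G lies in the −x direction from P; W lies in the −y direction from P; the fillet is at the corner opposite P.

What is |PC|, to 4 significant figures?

52.96

P is at the origin; P and G share the same y with |PG| = 62.0 and G on the −x side, so G = (-62.00, 0.000). P and W share the same x with |PW| = 40.0 and W on the −y side, so W = (0.000, -40.00). The virtual corner opposite P is at (-62.00, -40.00). Since A1 is tangent to GD there, CD ⟂ GD and tangency of A1 to EW means the radius CE is perpendicular to EW, with radius 15.2, so the center C sits 15.2 in from both sides at C = (-46.80, -24.80). Then |PC| = |C − P| = 52.96.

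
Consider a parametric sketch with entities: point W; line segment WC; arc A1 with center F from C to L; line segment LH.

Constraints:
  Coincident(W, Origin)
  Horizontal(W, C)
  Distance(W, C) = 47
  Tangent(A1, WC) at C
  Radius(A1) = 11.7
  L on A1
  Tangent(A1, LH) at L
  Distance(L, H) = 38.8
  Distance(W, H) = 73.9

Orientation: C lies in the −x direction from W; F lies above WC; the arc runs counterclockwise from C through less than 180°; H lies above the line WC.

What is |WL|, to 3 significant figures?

40.0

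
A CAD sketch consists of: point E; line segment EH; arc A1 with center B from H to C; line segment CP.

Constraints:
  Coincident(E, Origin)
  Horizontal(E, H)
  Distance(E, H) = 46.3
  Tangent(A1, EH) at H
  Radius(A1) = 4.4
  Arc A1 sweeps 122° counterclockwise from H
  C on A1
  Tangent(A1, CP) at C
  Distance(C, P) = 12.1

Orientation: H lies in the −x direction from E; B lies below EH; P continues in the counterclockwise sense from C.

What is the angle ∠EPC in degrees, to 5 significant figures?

100.72°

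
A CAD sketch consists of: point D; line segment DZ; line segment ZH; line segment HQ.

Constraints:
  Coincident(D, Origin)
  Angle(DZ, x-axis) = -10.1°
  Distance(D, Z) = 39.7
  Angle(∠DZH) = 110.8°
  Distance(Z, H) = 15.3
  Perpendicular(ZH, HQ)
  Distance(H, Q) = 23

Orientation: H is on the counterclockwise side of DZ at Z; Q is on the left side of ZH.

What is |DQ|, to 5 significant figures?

32.610

∠DZH = 110.8°, so ZH runs at -10.1° + (180° − 110.8°) = 59.100° from the x-axis; with |ZH| = 15.3, H = Z + 15.3·(cos 59.100°, sin 59.100°) = (46.942, 6.1663). The perpendicularity gives HQ at right angles to ZH; with |HQ| = 23.0 on the left of ZH, Q = H + 23.0·(-0.85806, 0.51354) = (27.206, 17.978). Then |DQ| = |Q − D| = 32.610.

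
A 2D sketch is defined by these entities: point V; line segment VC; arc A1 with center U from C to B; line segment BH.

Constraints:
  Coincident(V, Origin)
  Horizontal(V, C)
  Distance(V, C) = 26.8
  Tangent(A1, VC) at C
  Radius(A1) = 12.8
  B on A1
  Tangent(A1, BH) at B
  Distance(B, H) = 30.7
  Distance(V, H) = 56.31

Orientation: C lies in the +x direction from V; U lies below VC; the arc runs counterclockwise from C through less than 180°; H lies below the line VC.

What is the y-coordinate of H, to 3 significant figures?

-45.4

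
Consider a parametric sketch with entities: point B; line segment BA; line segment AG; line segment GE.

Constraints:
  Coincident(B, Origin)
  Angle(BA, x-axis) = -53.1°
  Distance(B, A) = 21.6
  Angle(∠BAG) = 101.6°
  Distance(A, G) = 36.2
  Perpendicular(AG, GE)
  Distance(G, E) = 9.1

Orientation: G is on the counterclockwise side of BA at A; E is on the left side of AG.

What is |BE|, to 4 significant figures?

42.30

B is at the origin; BA runs at -53.1° with length 21.6, so A = 21.6·(cos -53.1°, sin -53.1°) = (12.97, -17.27). ∠BAG = 101.6°, so AG runs at -53.1° + (180° − 101.6°) = 25.30° from the x-axis; with |AG| = 36.2, G = A + 36.2·(cos 25.30°, sin 25.30°) = (45.70, -1.803). AG is perpendicular to GE; with |GE| = 9.1 on the left of AG, E = G + 9.1·(-0.4274, 0.9041) = (41.81, 6.424). Then |BE| = |E − B| = 42.30.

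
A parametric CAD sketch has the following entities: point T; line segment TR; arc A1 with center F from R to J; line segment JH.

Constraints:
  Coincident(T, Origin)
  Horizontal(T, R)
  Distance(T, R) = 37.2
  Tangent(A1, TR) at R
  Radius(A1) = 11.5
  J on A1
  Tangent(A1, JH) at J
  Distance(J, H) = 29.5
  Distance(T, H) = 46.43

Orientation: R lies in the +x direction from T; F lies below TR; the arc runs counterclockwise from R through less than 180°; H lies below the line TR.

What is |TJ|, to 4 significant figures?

27.84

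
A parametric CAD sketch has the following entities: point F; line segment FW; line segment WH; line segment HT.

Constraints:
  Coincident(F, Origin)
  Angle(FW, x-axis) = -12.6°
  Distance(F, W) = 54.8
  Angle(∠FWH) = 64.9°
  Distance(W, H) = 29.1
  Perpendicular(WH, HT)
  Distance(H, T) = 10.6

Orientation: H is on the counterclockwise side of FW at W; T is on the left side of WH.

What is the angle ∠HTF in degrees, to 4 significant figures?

171.5°

∠FWH = 64.9°, so WH runs at -12.6° + (180° − 64.9°) = 102.5° from the x-axis; with |WH| = 29.1, H = W + 29.1·(cos 102.5°, sin 102.5°) = (47.18, 16.46). WH ⟂ HT; with |HT| = 10.6 on the left of WH, T = H + 10.6·(-0.9763, -0.2164) = (36.83, 14.16). Then cos ∠HTF = TH·TF / (|TH||TF|), giving 171.5°.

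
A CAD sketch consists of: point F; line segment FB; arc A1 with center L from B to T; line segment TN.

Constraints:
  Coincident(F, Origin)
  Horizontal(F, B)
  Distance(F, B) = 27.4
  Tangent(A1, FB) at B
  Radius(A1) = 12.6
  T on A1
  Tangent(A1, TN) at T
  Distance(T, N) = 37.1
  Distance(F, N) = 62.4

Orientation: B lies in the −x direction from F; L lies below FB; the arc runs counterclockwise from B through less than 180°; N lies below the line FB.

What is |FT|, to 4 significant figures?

42.27

Checks: ∠(LB, BF) = 90.00° ✓; |LT| = 12.60 ✓; ∠(LT, TN) = 90.00° ✓; |TN| = 37.10 ✓; |FN| = 62.40 ✓.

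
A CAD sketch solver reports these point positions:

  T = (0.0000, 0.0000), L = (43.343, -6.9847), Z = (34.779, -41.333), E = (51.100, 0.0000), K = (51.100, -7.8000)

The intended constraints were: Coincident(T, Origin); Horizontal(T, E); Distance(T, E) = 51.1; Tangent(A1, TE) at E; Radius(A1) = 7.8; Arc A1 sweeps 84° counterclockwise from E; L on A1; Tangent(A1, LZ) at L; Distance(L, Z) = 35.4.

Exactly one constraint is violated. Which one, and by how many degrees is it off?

Tangent(A1, LZ) at L — off by 8.00°.

T = (0.00, 0.00) ✓; T.y = 0.00, E.y = 0.00 ✓; |TE| = 51.10 ✓; ∠(KE, ET) = 90.00° ✓; |KE| = 7.800 ✓; bearing(K→L) − bearing(K→E) = 84.00° ✓; |KL| = 7.800 ✓; ∠(KL, LZ) = 98.00° ✗; |LZ| = 35.40 ✓.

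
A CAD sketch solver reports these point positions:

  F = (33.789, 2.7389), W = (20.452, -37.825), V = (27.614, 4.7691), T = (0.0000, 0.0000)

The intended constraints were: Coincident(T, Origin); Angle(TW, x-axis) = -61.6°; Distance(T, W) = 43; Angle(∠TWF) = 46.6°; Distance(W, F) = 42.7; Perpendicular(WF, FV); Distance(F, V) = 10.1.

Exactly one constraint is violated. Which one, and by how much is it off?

Distance(F, V) = 10.1 — off by 3.60.

T = (0.00, 0.00) ✓; TW at -61.60° ✓; |TW| = 43.00 ✓; ∠TWF = 46.60° ✓; |WF| = 42.70 ✓; ∠(WF, FV) = 90.00° ✓; |FV| = 6.500 ✗.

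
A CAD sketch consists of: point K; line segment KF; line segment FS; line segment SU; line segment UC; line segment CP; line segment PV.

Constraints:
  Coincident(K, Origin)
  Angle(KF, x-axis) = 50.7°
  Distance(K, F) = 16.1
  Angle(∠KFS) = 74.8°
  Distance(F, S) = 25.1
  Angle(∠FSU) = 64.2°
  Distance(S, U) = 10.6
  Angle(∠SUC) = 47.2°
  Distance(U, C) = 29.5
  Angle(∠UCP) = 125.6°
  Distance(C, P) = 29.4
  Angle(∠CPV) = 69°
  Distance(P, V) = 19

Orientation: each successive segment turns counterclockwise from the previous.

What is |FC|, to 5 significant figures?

20.390

K is at the origin; KF runs at 50.7° with length 16.1, so F = (10.197, 12.459). ∠KFS = 74.8° gives FS at 155.90° from the x-axis; with |FS| = 25.1, S = (-12.715, 22.708). ∠FSU = 64.2° gives SU at -88.300° from the x-axis; with |SU| = 10.6, U = (-12.400, 12.113). ∠SUC = 47.2° gives UC at 44.500° from the x-axis; with |UC| = 29.5, C = (8.6406, 32.789). Then |FC| = |C − F| = 20.390.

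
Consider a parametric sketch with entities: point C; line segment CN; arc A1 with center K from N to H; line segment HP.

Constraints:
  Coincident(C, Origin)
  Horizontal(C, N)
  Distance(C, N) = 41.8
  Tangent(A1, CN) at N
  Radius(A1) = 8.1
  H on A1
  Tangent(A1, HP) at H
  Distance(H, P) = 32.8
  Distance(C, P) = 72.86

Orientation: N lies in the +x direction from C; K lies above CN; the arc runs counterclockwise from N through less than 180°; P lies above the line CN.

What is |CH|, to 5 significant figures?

48.976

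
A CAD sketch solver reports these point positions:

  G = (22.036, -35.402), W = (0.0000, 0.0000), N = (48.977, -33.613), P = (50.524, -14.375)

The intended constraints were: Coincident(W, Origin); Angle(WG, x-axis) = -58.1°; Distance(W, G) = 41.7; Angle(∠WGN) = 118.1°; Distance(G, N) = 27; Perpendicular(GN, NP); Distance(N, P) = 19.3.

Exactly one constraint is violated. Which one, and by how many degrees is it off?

Perpendicular(GN, NP) — off by 8.40°.

W = (0.00, 0.00) ✓; WG at -58.10° ✓; |WG| = 41.70 ✓; ∠WGN = 118.1° ✓; |GN| = 27.00 ✓; ∠(GN, NP) = 81.60° ✗; |NP| = 19.30 ✓.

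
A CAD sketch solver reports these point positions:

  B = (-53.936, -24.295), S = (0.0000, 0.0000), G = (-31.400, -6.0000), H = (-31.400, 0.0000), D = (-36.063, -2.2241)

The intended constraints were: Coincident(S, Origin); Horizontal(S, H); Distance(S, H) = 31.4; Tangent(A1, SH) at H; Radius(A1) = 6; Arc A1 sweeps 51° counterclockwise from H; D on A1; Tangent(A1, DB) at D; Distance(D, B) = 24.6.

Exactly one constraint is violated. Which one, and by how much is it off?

Distance(D, B) = 24.6 — off by 3.80.

S = (0.00, 0.00) ✓; S.y = 0.00, H.y = 0.00 ✓; |SH| = 31.40 ✓; ∠(GH, HS) = 90.00° ✓; |GH| = 6.000 ✓; bearing(G→D) − bearing(G→H) = 51.00° ✓; |GD| = 6.000 ✓; ∠(GD, DB) = 90.00° ✓; |DB| = 28.40 ✗.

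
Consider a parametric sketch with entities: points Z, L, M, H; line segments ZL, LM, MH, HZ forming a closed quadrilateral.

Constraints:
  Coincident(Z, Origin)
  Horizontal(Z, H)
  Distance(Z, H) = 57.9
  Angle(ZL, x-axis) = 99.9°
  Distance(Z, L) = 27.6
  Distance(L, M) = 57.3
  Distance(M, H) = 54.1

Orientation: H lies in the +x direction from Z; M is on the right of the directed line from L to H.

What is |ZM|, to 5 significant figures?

30.044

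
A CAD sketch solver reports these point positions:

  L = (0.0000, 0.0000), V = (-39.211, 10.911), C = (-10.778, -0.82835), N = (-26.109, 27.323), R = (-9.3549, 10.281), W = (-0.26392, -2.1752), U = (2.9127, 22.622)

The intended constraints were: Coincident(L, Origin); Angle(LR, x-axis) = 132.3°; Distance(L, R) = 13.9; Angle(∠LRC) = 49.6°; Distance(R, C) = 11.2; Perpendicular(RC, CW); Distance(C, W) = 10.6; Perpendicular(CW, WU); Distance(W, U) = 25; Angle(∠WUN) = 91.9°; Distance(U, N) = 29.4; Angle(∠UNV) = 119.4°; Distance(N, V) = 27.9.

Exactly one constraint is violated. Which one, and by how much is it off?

Distance(N, V) = 27.9 — off by 6.90.

L = (0.00, 0.00) ✓; LR at 132.3° ✓; |LR| = 13.90 ✓; ∠LRC = 49.60° ✓; |RC| = 11.20 ✓; ∠(RC, CW) = 90.00° ✓; |CW| = 10.60 ✓; ∠(CW, WU) = 90.00° ✓; |WU| = 25.00 ✓; ∠WUN = 91.90° ✓; |UN| = 29.40 ✓; ∠UNV = 119.4° ✓; |NV| = 21.00 ✗.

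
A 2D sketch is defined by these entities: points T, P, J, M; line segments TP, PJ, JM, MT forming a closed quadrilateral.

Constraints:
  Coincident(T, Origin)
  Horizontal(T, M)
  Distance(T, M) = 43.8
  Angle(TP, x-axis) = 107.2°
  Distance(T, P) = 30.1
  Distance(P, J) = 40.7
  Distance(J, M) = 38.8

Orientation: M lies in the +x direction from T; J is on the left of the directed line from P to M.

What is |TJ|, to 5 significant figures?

48.011

T is at the origin; T and M share the same y with |TM| = 43.8 and M in +x, so M = (43.8, 0). TP runs at 107.2° with |TP| = 30.1, so P = (-8.9008, 28.754). J is determined by |PJ| = 40.7 and |JM| = 38.8 together: it lies at the intersection of circle(P, 40.7) and circle(M, 38.8). With |PM| = 60.035, the foot of the radical line on PM is 31.275 from P and the perpendicular offset is √(40.7² − 31.275²) = 26.045. Taking the left-of-PM solution: J = (31.028, 36.638).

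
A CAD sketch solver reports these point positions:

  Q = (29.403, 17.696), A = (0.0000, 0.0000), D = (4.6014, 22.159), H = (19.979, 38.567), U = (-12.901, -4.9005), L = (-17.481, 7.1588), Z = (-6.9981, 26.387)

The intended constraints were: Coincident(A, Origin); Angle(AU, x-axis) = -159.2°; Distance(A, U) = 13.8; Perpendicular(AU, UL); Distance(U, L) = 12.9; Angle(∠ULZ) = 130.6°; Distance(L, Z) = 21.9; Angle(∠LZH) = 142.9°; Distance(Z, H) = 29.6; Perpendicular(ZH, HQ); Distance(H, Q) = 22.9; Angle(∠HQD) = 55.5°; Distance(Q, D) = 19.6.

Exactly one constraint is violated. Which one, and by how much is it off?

Distance(Q, D) = 19.6 — off by 5.60.

A = (0.00, 0.00) ✓; AU at -159.2° ✓; |AU| = 13.80 ✓; ∠(AU, UL) = 90.00° ✓; |UL| = 12.90 ✓; ∠ULZ = 130.6° ✓; |LZ| = 21.90 ✓; ∠LZH = 142.9° ✓; |ZH| = 29.60 ✓; ∠(ZH, HQ) = 90.00° ✓; |HQ| = 22.90 ✓; ∠HQD = 55.50° ✓; |QD| = 25.20 ✗.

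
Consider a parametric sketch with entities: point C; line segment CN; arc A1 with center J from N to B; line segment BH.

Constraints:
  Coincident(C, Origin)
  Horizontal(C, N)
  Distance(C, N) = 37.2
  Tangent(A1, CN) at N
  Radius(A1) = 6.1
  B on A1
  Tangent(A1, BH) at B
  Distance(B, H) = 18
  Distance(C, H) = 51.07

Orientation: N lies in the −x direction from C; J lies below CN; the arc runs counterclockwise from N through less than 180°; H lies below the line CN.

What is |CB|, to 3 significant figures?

43.6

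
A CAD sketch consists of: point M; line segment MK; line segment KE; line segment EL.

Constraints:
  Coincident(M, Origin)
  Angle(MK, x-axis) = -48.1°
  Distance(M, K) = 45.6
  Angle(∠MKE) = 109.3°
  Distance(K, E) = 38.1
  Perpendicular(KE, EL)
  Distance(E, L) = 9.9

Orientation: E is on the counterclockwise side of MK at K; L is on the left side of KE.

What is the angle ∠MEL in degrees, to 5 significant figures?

51.013°

∠MKE = 109.3°, so KE runs at -48.1° + (180° − 109.3°) = 22.600° from the x-axis; with |KE| = 38.1, E = K + 38.1·(cos 22.600°, sin 22.600°) = (65.627, -19.299). KE ⟂ EL; with |EL| = 9.9 on the left of KE, L = E + 9.9·(-0.38430, 0.92321) = (61.823, -10.159). Then cos ∠MEL = EM·EL / (|EM||EL|), giving 51.013°.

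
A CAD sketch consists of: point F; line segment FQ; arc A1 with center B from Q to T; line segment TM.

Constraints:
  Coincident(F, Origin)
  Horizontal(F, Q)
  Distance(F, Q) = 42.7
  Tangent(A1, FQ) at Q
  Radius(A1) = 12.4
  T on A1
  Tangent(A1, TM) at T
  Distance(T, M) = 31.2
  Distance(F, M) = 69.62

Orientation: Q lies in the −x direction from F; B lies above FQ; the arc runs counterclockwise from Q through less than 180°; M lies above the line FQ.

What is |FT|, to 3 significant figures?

39.2

Checks: ∠(BQ, QF) = 90.00° ✓; |BT| = 12.40 ✓; ∠(BT, TM) = 90.00° ✓; |TM| = 31.20 ✓; |FM| = 69.62 ✓.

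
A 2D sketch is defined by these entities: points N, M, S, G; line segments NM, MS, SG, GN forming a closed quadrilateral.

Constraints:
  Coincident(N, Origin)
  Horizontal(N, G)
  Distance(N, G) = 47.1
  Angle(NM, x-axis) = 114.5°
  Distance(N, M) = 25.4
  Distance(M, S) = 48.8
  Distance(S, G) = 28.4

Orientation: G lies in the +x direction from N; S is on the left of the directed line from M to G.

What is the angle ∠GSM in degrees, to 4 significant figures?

103.9°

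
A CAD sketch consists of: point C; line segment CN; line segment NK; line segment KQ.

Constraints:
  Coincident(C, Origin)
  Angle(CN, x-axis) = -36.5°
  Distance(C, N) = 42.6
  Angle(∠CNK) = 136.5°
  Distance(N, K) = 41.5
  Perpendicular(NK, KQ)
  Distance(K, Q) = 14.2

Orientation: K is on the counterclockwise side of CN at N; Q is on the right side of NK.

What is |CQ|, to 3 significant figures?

84.5

C is at the origin; CN runs at -36.5° with length 42.6, so N = 42.6·(cos -36.5°, sin -36.5°) = (34.2, -25.3). ∠CNK = 136.5°, so NK runs at -36.5° + (180° − 136.5°) = 7.00° from the x-axis; with |NK| = 41.5, K = N + 41.5·(cos 7.00°, sin 7.00°) = (75.4, -20.3). NK ⟂ KQ; with |KQ| = 14.2 on the right of NK, Q = K + 14.2·(0.122, -0.993) = (77.2, -34.4). Then |CQ| = |Q − C| = 84.5.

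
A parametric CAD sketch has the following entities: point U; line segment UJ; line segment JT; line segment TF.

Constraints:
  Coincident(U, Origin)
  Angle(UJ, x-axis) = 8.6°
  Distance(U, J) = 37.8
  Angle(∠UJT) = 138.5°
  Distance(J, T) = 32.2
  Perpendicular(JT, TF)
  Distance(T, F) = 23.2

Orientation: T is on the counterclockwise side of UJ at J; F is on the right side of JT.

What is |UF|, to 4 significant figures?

77.39

U is at the origin; UJ runs at 8.6° with length 37.8, so J = 37.8·(cos 8.6°, sin 8.6°) = (37.37, 5.652). ∠UJT = 138.5°, so JT runs at 8.6° + (180° − 138.5°) = 50.10° from the x-axis; with |JT| = 32.2, T = J + 32.2·(cos 50.10°, sin 50.10°) = (58.03, 30.36). The perpendicularity gives TF at right angles to JT; with |TF| = 23.2 on the right of JT, F = T + 23.2·(0.7672, -0.6414) = (75.83, 15.47). Then |UF| = |F − U| = 77.39.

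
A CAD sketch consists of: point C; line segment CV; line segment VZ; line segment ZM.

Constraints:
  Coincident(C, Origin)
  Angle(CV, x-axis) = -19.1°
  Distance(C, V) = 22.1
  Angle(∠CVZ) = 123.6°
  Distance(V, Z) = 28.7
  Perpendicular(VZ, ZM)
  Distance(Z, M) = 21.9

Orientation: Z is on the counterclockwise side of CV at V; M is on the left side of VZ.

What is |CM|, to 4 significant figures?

41.08

C is at the origin; CV runs at -19.1° with length 22.1, so V = 22.1·(cos -19.1°, sin -19.1°) = (20.88, -7.232). ∠CVZ = 123.6°, so VZ runs at -19.1° + (180° − 123.6°) = 37.30° from the x-axis; with |VZ| = 28.7, Z = V + 28.7·(cos 37.30°, sin 37.30°) = (43.71, 10.16). VZ is perpendicular to ZM; with |ZM| = 21.9 on the left of VZ, M = Z + 21.9·(-0.6060, 0.7955) = (30.44, 27.58). Then |CM| = |M − C| = 41.08.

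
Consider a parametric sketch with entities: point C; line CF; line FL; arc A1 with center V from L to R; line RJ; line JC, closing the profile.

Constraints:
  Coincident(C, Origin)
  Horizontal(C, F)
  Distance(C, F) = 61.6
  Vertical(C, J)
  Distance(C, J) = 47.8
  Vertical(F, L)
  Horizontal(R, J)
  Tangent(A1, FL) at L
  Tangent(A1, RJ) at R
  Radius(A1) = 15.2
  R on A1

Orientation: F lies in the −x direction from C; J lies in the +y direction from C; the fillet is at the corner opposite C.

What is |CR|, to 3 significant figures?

66.6

C is at the origin; C and F share the same y with |CF| = 61.6 and F on the −x side, so F = (-61.6, 0.00). CJ is vertical with |CJ| = 47.8 and J on the +y side, so J = (0.00, 47.8). The virtual corner opposite C is at (-61.6, 47.8). Since A1 is tangent to FL there, VL ⟂ FL and tangency of A1 to RJ means the radius VR is perpendicular to RJ, with radius 15.2, so the center V sits 15.2 in from both sides at V = (-46.4, 32.6). That places the tangent points at L = (-61.6, 32.6) on FL and R = (-46.4, 47.8) on RJ. Then |CR| = |R − C| = 66.6.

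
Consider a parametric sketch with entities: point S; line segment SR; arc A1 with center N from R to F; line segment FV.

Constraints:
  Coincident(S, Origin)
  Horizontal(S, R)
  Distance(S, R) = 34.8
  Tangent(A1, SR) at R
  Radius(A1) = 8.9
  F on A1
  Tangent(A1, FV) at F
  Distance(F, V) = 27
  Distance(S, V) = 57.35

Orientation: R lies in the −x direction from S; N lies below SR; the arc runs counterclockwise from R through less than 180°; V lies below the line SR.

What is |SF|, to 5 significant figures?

44.492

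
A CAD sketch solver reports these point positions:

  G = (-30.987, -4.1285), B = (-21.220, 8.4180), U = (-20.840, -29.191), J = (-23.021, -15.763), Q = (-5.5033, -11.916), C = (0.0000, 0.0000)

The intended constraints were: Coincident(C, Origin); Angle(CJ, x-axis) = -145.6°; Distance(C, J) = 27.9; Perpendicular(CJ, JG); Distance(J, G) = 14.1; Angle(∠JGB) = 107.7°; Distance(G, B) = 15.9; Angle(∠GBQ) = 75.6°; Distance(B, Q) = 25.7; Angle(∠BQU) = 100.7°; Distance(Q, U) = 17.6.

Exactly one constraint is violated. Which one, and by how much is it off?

Distance(Q, U) = 17.6 — off by 5.50.

C = (0.00, 0.00) ✓; CJ at -145.6° ✓; |CJ| = 27.90 ✓; ∠(CJ, JG) = 90.00° ✓; |JG| = 14.10 ✓; ∠JGB = 107.7° ✓; |GB| = 15.90 ✓; ∠GBQ = 75.60° ✓; |BQ| = 25.70 ✓; ∠BQU = 100.7° ✓; |QU| = 23.10 ✗.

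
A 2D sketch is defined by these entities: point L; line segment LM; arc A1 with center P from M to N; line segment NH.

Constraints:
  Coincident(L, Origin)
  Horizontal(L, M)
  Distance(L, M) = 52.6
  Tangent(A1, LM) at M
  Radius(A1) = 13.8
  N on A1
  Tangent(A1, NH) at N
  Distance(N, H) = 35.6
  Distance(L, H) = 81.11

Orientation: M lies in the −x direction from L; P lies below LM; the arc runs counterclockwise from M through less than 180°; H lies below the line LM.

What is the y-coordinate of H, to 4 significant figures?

-50.37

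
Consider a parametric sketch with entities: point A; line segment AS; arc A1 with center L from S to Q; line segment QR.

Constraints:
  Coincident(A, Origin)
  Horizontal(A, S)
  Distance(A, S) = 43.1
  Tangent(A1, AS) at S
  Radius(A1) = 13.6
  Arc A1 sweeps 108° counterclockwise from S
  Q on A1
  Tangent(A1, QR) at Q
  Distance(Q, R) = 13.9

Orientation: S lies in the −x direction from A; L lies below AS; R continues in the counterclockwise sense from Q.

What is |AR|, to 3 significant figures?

60.3

On A1, S sits at bearing 90° from L; a 108° counterclockwise sweep puts Q at bearing 198°, so Q = L + 13.6·(cos 198°, sin 198°) = (-56.0, -17.8). The tangent condition forces LQ to be normal to QR, so QR runs along (−sin 198°, cos 198°); with |QR| = 13.9, R = (-51.7, -31.0). Then |AR| = |R − A| = 60.3.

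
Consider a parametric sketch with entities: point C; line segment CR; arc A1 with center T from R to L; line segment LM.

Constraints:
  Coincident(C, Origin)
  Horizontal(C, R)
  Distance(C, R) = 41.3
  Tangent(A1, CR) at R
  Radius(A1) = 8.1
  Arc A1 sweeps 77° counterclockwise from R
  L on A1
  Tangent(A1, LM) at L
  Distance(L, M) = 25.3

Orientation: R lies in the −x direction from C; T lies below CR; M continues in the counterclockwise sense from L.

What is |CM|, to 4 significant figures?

63.00

C is at the origin; C and R share the same y with |CR| = 41.3 and R on the −x side, so R = (-41.30, 0.000). Since A1 is tangent to CR there, TR ⟂ CR, so T = R + (0, -8.1) = (-41.30, -8.100). On A1, R sits at bearing 90° from T; a 77° counterclockwise sweep puts L at bearing 167°, so L = T + 8.1·(cos 167°, sin 167°) = (-49.19, -6.278). A1 meets LM tangentially, so TL is at right angles to LM, so LM runs along (−sin 167°, cos 167°); with |LM| = 25.3, M = (-54.88, -30.93). Then |CM| = |M − C| = 63.00.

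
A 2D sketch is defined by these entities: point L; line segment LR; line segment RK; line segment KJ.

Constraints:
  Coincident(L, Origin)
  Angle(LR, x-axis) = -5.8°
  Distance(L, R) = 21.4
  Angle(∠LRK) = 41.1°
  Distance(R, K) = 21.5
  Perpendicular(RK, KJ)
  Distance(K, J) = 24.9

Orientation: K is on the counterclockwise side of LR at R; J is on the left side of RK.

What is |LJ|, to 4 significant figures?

12.09

∠LRK = 41.1°, so RK runs at -5.8° + (180° − 41.1°) = 133.1° from the x-axis; with |RK| = 21.5, K = R + 21.5·(cos 133.1°, sin 133.1°) = (6.600, 13.54). RK ⟂ KJ; with |KJ| = 24.9 on the left of RK, J = K + 24.9·(-0.7302, -0.6833) = (-11.58, -3.478). Then |LJ| = |J − L| = 12.09.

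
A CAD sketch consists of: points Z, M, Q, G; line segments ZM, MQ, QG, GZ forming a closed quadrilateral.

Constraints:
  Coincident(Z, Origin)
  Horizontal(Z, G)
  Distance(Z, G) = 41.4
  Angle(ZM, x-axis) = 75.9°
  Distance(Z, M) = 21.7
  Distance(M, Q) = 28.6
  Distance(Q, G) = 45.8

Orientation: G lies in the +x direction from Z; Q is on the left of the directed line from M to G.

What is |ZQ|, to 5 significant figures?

48.895

Z is at the origin; Z and G share the same y with |ZG| = 41.4 and G in +x, so G = (41.4, 0). ZM runs at 75.9° with |ZM| = 21.7, so M = (5.2864, 21.046). Q is determined by |MQ| = 28.6 and |QG| = 45.8 together: it lies at the intersection of circle(M, 28.6) and circle(G, 45.8). With |MG| = 41.799, the foot of the radical line on MG is 5.5917 from M and the perpendicular offset is √(28.6² − 5.5917²) = 28.048. Taking the left-of-MG solution: Q = (24.240, 42.464).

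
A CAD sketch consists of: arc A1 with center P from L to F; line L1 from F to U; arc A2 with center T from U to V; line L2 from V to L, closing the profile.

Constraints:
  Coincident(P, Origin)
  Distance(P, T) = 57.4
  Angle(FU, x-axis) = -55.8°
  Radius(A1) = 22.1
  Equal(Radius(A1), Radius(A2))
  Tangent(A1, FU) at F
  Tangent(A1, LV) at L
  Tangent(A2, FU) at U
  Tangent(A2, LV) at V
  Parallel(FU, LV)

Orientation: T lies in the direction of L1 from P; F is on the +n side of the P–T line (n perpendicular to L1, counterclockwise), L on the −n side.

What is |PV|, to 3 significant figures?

61.5

The slot axis is L1's direction at -55.8°, so u = (cos -55.8°, sin -55.8°) = (0.562, -0.827) and n = (−sin -55.8°, cos -55.8°) = (0.827, 0.562). P is at the origin and T lies 57.4 along u from P, so T = 57.4·u = (32.3, -47.5). Tangency of A1 to both parallel lines with radius 22.1 puts F and L at P ± 22.1·n: F = (18.3, 12.4), L = (-18.3, -12.4). Equal radii place U and V the same way about T: U = T + 22.1·n = (50.5, -35.1), V = T − 22.1·n = (14.0, -59.9). Then |PV| = |V − P| = 61.5.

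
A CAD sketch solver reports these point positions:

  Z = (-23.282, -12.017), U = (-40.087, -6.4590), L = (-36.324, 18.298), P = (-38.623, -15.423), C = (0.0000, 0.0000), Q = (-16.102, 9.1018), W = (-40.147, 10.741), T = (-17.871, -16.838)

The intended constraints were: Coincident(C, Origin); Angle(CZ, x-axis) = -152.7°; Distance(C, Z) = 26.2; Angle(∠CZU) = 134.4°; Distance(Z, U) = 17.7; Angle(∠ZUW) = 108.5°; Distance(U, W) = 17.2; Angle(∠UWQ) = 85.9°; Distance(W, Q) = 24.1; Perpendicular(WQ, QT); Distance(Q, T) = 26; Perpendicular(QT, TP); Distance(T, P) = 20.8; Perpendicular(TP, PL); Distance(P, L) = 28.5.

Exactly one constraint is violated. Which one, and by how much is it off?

Distance(P, L) = 28.5 — off by 5.30.

C = (0.00, 0.00) ✓; CZ at -152.7° ✓; |CZ| = 26.20 ✓; ∠CZU = 134.4° ✓; |ZU| = 17.70 ✓; ∠ZUW = 108.5° ✓; |UW| = 17.20 ✓; ∠UWQ = 85.90° ✓; |WQ| = 24.10 ✓; ∠(WQ, QT) = 90.00° ✓; |QT| = 26.00 ✓; ∠(QT, TP) = 90.00° ✓; |TP| = 20.80 ✓; ∠(TP, PL) = 90.00° ✓; |PL| = 33.80 ✗.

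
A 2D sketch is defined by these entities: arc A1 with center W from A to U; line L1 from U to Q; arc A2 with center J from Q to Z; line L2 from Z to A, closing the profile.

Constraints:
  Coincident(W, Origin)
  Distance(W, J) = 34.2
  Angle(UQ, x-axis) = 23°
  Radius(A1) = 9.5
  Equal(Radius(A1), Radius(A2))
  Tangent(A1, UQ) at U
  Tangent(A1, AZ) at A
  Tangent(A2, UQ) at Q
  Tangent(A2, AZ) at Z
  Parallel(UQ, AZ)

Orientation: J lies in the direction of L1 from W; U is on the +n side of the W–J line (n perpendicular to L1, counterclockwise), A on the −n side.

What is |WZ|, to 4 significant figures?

35.49

The slot axis is L1's direction at 23.0°, so u = (cos 23.0°, sin 23.0°) = (0.9205, 0.3907) and n = (−sin 23.0°, cos 23.0°) = (-0.3907, 0.9205). W is at the origin and J lies 34.2 along u from W, so J = 34.2·u = (31.48, 13.36). Tangency of A1 to both parallel lines with radius 9.5 puts U and A at W ± 9.5·n: U = (-3.712, 8.745), A = (3.712, -8.745). Equal radii place Q and Z the same way about J: Q = J + 9.5·n = (27.77, 22.11), Z = J − 9.5·n = (35.19, 4.618). Then |WZ| = |Z − W| = 35.49.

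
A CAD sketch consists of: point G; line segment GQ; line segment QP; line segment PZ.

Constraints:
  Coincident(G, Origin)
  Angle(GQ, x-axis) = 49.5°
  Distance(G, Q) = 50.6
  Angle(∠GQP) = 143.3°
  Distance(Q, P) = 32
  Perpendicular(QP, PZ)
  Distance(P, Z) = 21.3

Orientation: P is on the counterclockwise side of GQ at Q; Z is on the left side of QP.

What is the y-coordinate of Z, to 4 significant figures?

71.82

∠GQP = 143.3°, so QP runs at 49.5° + (180° − 143.3°) = 86.20° from the x-axis; with |QP| = 32.0, P = Q + 32.0·(cos 86.20°, sin 86.20°) = (34.98, 70.41). QP ⟂ PZ; with |PZ| = 21.3 on the left of QP, Z = P + 21.3·(-0.9978, 0.06627) = (13.73, 71.82). So Z.y = 71.82.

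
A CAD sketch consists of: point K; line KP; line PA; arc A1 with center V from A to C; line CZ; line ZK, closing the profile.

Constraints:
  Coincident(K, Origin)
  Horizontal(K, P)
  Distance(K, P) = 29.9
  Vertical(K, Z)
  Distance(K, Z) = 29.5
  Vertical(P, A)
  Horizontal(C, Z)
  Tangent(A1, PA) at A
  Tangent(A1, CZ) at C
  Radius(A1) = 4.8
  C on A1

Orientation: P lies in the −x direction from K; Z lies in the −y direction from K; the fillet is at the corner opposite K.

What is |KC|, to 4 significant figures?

38.73

K is at the origin; K and P share the same y with |KP| = 29.9 and P on the −x side, so P = (-29.90, 0.000). KZ is vertical with |KZ| = 29.5 and Z on the −y side, so Z = (0.000, -29.50). The virtual corner opposite K is at (-29.90, -29.50). The tangent condition forces VA to be normal to PA and the tangent condition forces VC to be normal to CZ, with radius 4.8, so the center V sits 4.8 in from both sides at V = (-25.10, -24.70). That places the tangent points at A = (-29.90, -24.70) on PA and C = (-25.10, -29.50) on CZ. Then |KC| = |C − K| = 38.73.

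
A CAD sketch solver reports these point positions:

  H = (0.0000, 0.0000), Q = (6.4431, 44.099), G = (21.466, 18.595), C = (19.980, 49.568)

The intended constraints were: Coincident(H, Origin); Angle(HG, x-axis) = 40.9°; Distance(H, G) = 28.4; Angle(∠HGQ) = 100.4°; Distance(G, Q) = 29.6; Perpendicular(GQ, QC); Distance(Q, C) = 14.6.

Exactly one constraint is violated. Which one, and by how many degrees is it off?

Perpendicular(GQ, QC) — off by 8.50°.

H = (0.00, 0.00) ✓; HG at 40.90° ✓; |HG| = 28.40 ✓; ∠HGQ = 100.4° ✓; |GQ| = 29.60 ✓; ∠(GQ, QC) = 98.50° ✗; |QC| = 14.60 ✓.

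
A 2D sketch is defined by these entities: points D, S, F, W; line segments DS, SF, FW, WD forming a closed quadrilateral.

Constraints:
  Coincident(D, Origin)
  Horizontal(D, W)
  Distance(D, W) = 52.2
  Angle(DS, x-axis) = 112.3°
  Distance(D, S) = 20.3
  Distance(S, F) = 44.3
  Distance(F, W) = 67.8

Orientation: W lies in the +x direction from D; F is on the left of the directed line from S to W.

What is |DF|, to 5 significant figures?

58.733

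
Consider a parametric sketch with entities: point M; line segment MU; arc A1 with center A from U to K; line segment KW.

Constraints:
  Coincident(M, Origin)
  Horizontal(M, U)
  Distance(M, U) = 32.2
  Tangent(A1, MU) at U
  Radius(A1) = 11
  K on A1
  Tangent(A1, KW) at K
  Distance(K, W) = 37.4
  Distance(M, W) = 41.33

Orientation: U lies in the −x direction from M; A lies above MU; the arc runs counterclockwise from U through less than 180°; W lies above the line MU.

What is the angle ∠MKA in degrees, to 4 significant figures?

172.6°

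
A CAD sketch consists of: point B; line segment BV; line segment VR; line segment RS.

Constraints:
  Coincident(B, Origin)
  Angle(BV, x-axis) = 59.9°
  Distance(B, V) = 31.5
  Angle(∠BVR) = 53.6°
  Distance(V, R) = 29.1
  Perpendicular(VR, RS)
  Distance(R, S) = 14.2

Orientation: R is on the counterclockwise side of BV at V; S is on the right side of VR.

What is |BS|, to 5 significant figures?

40.900

B is at the origin; BV runs at 59.9° with length 31.5, so V = 31.5·(cos 59.9°, sin 59.9°) = (15.798, 27.252). ∠BVR = 53.6°, so VR runs at 59.9° + (180° − 53.6°) = 186.30° from the x-axis; with |VR| = 29.1, R = V + 29.1·(cos 186.30°, sin 186.30°) = (-13.127, 24.059). VR ⟂ RS; with |RS| = 14.2 on the right of VR, S = R + 14.2·(-0.10973, 0.99396) = (-14.685, 38.173). Then |BS| = |S − B| = 40.900.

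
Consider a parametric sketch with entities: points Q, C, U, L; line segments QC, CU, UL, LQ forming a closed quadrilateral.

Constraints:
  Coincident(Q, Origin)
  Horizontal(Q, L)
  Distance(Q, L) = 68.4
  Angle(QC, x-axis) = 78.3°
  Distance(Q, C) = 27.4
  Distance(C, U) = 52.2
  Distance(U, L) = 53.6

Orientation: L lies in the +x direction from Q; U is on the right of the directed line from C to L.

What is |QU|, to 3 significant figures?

30.8

Checks: |CU| = 52.20 ✓; |UL| = 53.60 ✓.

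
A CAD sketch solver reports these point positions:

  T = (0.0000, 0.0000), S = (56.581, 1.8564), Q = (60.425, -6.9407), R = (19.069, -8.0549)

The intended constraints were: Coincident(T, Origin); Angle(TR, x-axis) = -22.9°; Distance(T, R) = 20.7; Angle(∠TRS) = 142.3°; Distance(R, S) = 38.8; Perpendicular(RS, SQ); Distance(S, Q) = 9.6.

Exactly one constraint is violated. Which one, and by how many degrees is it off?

Perpendicular(RS, SQ) — off by 8.80°.

T = (0.00, 0.00) ✓; TR at -22.90° ✓; |TR| = 20.70 ✓; ∠TRS = 142.3° ✓; |RS| = 38.80 ✓; ∠(RS, SQ) = 81.20° ✗; |SQ| = 9.600 ✓.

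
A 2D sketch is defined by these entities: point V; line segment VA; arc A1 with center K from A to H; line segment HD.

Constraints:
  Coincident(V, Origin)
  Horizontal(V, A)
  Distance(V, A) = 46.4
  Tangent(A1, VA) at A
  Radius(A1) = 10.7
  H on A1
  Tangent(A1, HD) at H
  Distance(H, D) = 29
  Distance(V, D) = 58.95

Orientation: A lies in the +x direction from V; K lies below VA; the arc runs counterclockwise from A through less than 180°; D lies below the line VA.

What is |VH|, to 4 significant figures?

38.21

Checks: V.y = 0.00, A.y = 0.00 ✓; |VA| = 46.40 ✓; |KH| = 10.70 ✓; ∠(KH, HD) = 90.00° ✓; |HD| = 29.00 ✓; |VD| = 58.95 ✓.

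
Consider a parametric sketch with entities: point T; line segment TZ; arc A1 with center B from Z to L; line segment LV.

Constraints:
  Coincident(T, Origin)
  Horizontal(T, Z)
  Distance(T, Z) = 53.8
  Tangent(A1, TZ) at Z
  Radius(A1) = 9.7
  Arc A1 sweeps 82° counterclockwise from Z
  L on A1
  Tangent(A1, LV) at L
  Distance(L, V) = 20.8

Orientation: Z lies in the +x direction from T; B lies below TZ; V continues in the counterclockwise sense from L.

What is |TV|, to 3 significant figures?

50.4

T is at the origin; TZ is horizontal with |TZ| = 53.8 and Z on the +x side, so Z = (53.8, 0.00). The tangent condition forces BZ to be normal to TZ, so B = Z + (0, -9.7) = (53.8, -9.70). On A1, Z sits at bearing 90° from B; an 82° counterclockwise sweep puts L at bearing 172°, so L = B + 9.7·(cos 172°, sin 172°) = (44.2, -8.35). The tangent condition forces BL to be normal to LV, so LV runs along (−sin 172°, cos 172°); with |LV| = 20.8, V = (41.3, -28.9). Then |TV| = |V − T| = 50.4.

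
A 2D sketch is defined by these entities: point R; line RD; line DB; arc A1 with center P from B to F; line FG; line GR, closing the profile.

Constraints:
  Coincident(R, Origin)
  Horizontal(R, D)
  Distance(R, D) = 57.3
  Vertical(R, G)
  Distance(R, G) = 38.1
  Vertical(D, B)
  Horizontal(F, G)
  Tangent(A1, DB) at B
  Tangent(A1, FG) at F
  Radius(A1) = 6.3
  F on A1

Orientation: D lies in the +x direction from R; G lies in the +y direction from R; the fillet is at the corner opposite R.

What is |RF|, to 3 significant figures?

63.7

R is at the origin; R and D share the same y with |RD| = 57.3 and D on the +x side, so D = (57.3, 0.00). RG is vertical with |RG| = 38.1 and G on the +y side, so G = (0.00, 38.1). The virtual corner opposite R is at (57.3, 38.1). Since A1 is tangent to DB there, PB ⟂ DB and the tangent condition forces PF to be normal to FG, with radius 6.3, so the center P sits 6.3 in from both sides at P = (51.0, 31.8). That places the tangent points at B = (57.3, 31.8) on DB and F = (51.0, 38.1) on FG. Then |RF| = |F − R| = 63.7.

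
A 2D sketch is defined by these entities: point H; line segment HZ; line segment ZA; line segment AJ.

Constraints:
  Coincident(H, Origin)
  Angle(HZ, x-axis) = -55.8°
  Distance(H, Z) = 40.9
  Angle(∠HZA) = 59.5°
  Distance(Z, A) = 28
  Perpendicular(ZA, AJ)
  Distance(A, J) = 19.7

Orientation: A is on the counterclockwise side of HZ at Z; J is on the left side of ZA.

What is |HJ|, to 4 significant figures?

17.15

H is at the origin; HZ runs at -55.8° with length 40.9, so Z = 40.9·(cos -55.8°, sin -55.8°) = (22.99, -33.83). ∠HZA = 59.5°, so ZA runs at -55.8° + (180° − 59.5°) = 64.70° from the x-axis; with |ZA| = 28.0, A = Z + 28.0·(cos 64.70°, sin 64.70°) = (34.96, -8.513). The perpendicularity gives AJ at right angles to ZA; with |AJ| = 19.7 on the left of ZA, J = A + 19.7·(-0.9041, 0.4274) = (17.14, -0.09433). Then |HJ| = |J − H| = 17.15.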